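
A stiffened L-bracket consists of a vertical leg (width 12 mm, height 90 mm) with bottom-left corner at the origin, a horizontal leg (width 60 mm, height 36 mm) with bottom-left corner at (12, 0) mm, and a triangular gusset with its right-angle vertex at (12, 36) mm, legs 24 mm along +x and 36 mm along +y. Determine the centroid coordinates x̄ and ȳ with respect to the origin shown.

x̄ = 28.82 mm, ȳ = 29.47 mm

vertical leg: A = 12 × 90 = 1080.00, centroid at (6.00, 45.00).
horizontal leg: A = 60 × 36 = 2160.00, centroid at (42.00, 18.00).
gusset: A = ½·24·36 = 432.00, centroid at (20.00, 48.00).
ΣA = 3672.00 mm², ΣAx̄ = 105840.00 mm³, ΣAȳ = 108216.00 mm³.
x̄ = 105840.00/3672.00 = 28.82 mm; ȳ = 108216.00/3672.00 = 29.47 mm.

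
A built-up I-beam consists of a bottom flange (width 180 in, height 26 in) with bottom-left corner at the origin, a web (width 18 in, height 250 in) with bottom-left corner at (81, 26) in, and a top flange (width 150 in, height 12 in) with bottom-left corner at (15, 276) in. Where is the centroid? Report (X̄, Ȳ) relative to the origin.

Part | A | x̄ᵢ | ȳᵢ | A·x̄ᵢ | A·ȳᵢ
bottom flange | 4680.00 | 90.00 | 13.00 | 421200.00 | 60840.00
web | 4500.00 | 90.00 | 151.00 | 405000.00 | 679500.00
top flange | 1800.00 | 90.00 | 282.00 | 162000.00 | 507600.00
Σ | 10980.00 |  |  | 988200.00 | 1247940.00
X̄ = 988200.00 / 10980.00 = 90.00 in
Ȳ = 1247940.00 / 10980.00 = 113.66 in

X̄ = 90.00 in, Ȳ = 113.66 in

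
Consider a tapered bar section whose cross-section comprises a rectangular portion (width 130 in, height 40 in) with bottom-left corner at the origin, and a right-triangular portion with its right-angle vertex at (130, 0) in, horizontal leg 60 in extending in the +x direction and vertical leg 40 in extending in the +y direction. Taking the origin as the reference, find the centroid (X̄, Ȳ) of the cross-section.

rectangular portion: A = 130 × 40 = 5200.00, centroid at (65.00, 20.00).
triangular portion: A = ½·60·40 = 1200.00, centroid at (150.00, 13.33).
ΣA = 6400.00 in²
ΣAX̄ = (5200.00)(65.00) + (1200.00)(150.00) = 518000.00 in³
ΣAȲ = (5200.00)(20.00) + (1200.00)(13.33) = 120000.00 in³
X̄ = 518000.00 / 6400.00 = 80.94 in
Ȳ = 120000.00 / 6400.00 = 18.75 in

X̄ = 80.94 in, Ȳ = 18.75 in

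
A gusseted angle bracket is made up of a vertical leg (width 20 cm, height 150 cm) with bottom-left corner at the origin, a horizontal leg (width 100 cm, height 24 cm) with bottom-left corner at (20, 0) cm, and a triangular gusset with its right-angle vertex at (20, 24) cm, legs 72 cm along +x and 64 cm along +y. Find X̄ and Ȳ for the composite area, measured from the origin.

X̄ = 38.86 cm, Ȳ = 46.50 cm

Part | A | x̄ᵢ | ȳᵢ | A·x̄ᵢ | A·ȳᵢ
vertical leg | 3000.00 | 10.00 | 75.00 | 30000.00 | 225000.00
horizontal leg | 2400.00 | 70.00 | 12.00 | 168000.00 | 28800.00
gusset | 2304.00 | 44.00 | 45.33 | 101376.00 | 104448.00
Σ | 7704.00 |  |  | 299376.00 | 358248.00
X̄ = 299376.00 / 7704.00 = 38.86 cm
Ȳ = 358248.00 / 7704.00 = 46.50 cm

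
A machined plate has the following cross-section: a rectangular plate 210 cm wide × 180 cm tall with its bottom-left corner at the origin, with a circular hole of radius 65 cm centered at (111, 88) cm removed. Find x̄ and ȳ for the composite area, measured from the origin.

x̄ = 101.75 cm, ȳ = 91.08 cm

plate: A = 210 × 180 = 37800.00, centroid at (105.00, 90.00).
hole: A = −π·65² = -13273.23, centroid at (111.00, 88.00).
ΣA = 24526.77 cm²
ΣAx̄ = (37800.00)(105.00) + (-13273.23)(111.00) = 2495671.59 cm³
ΣAȳ = (37800.00)(90.00) + (-13273.23)(88.00) = 2233955.85 cm³
x̄ = 2495671.59 / 24526.77 = 101.75 cm
ȳ = 2233955.85 / 24526.77 = 91.08 cm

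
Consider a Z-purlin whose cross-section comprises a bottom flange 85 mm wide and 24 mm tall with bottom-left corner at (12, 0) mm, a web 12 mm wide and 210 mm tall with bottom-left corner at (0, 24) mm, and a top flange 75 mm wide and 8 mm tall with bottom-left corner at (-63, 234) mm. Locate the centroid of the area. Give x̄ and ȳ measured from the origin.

x̄ = 21.51 mm, ȳ = 95.42 mm

bottom flange: A = 85 × 24 = 2040.00, centroid at (54.50, 12.00).
web: A = 12 × 210 = 2520.00, centroid at (6.00, 129.00).
top flange: A = 75 × 8 = 600.00, centroid at (-25.50, 238.00).
ΣA = 5160.00 mm², ΣAx̄ = 111000.00 mm³, ΣAȳ = 492360.00 mm³.
x̄ = 111000.00/5160.00 = 21.51 mm; ȳ = 492360.00/5160.00 = 95.42 mm.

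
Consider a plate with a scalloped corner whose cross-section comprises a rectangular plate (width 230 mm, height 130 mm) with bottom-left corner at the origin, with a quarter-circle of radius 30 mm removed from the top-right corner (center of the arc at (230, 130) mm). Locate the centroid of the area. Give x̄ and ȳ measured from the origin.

plate: A = 230 × 130 = 29900.00, centroid at (115.00, 65.00).
removed quarter-circle: A = −¼π·30² = -706.86, centroid at (217.27, 117.27).
ΣA = 29193.14 mm²
ΣAx̄ = (29900.00)(115.00) + (-706.86)(217.27) = 3284922.58 mm³
ΣAȳ = (29900.00)(65.00) + (-706.86)(117.27) = 1860608.41 mm³
x̄ = 3284922.58 / 29193.14 = 112.52 mm
ȳ = 1860608.41 / 29193.14 = 63.73 mm

x̄ = 112.52 mm, ȳ = 63.73 mm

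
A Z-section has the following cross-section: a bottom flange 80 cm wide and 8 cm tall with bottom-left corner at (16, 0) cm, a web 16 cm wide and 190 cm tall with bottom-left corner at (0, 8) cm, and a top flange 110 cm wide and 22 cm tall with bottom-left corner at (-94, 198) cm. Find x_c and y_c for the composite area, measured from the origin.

x_c = -5.61 cm, y_c = 134.67 cm

Part | A | x̄ᵢ | ȳᵢ | A·x̄ᵢ | A·ȳᵢ
bottom flange | 640.00 | 56.00 | 4.00 | 35840.00 | 2560.00
web | 3040.00 | 8.00 | 103.00 | 24320.00 | 313120.00
top flange | 2420.00 | -39.00 | 209.00 | -94380.00 | 505780.00
Σ | 6100.00 |  |  | -34220.00 | 821460.00
x_c = -34220.00 / 6100.00 = -5.61 cm
y_c = 821460.00 / 6100.00 = 134.67 cm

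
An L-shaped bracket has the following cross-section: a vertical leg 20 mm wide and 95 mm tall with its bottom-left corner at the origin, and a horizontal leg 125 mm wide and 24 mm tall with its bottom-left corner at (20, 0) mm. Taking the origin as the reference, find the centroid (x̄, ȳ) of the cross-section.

x̄ = 54.39 mm, ȳ = 25.77 mm

vertical leg: A = 20 × 95 = 1900.00, centroid at (10.00, 47.50).
horizontal leg: A = 125 × 24 = 3000.00, centroid at (82.50, 12.00).
ΣA = 4900.00 mm², ΣAx̄ = 266500.00 mm³, ΣAȳ = 126250.00 mm³.
x̄ = 266500.00/4900.00 = 54.39 mm; ȳ = 126250.00/4900.00 = 25.77 mm.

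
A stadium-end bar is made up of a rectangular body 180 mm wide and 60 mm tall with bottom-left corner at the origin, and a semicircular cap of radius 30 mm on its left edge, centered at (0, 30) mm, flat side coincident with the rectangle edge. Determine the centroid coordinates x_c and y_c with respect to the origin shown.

rectangular body: A = 180 × 60 = 10800.00, centroid at (90.00, 30.00).
semicircular end: A = ½π·30² = 1413.72, centroid at (-12.73, 30.00).
ΣA = 12213.72 mm², ΣAx_c = 954000.00 mm³, ΣAy_c = 366411.50 mm³.
x_c = 954000.00/12213.72 = 78.11 mm; y_c = 366411.50/12213.72 = 30.00 mm.

x_c = 78.11 mm, y_c = 30.00 mm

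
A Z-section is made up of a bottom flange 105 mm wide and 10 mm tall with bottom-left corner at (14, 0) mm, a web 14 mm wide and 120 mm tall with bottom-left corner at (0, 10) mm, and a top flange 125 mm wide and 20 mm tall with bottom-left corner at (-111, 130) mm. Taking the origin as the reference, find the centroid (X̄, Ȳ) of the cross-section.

Part | A | x̄ᵢ | ȳᵢ | A·x̄ᵢ | A·ȳᵢ
bottom flange | 1050.00 | 66.50 | 5.00 | 69825.00 | 5250.00
web | 1680.00 | 7.00 | 70.00 | 11760.00 | 117600.00
top flange | 2500.00 | -48.50 | 140.00 | -121250.00 | 350000.00
Σ | 5230.00 |  |  | -39665.00 | 472850.00
X̄ = -39665.00 / 5230.00 = -7.58 mm
Ȳ = 472850.00 / 5230.00 = 90.41 mm

X̄ = -7.58 mm, Ȳ = 90.41 mm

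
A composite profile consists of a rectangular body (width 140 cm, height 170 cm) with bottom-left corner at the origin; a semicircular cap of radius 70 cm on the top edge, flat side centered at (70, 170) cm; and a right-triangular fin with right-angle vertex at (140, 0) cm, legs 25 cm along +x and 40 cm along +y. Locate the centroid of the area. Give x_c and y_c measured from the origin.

rectangular body: A = 140 × 170 = 23800.00, centroid at (70.00, 85.00).
semicircular top: A = ½π·70² = 7696.90, centroid at (70.00, 199.71).
triangular fin: A = ½·25·40 = 500.00, centroid at (148.33, 13.33).
ΣA = 31996.90 cm², ΣAx_c = 2278949.81 cm³, ΣAy_c = 3566806.67 cm³.
x_c = 2278949.81/31996.90 = 71.22 cm; y_c = 3566806.67/31996.90 = 111.47 cm.

x_c = 71.22 cm, y_c = 111.47 cm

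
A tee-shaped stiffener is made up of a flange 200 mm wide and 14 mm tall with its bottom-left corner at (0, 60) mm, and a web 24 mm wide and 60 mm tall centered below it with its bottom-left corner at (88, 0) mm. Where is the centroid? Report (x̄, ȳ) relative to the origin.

x̄ = 100.00 mm, ȳ = 54.43 mm

web: A = 24 × 60 = 1440.00, centroid at (100.00, 30.00).
flange: A = 200 × 14 = 2800.00, centroid at (100.00, 67.00).
ΣA = 4240.00 mm²
ΣAx̄ = (1440.00)(100.00) + (2800.00)(100.00) = 424000.00 mm³
ΣAȳ = (1440.00)(30.00) + (2800.00)(67.00) = 230800.00 mm³
x̄ = 424000.00 / 4240.00 = 100.00 mm
ȳ = 230800.00 / 4240.00 = 54.43 mm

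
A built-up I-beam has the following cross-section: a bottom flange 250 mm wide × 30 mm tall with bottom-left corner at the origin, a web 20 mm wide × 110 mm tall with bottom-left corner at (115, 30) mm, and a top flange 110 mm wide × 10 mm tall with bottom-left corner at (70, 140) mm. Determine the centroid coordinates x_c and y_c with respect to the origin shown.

Part | A | x̄ᵢ | ȳᵢ | A·x̄ᵢ | A·ȳᵢ
bottom flange | 7500.00 | 125.00 | 15.00 | 937500.00 | 112500.00
web | 2200.00 | 125.00 | 85.00 | 275000.00 | 187000.00
top flange | 1100.00 | 125.00 | 145.00 | 137500.00 | 159500.00
Σ | 10800.00 |  |  | 1350000.00 | 459000.00
x_c = 1350000.00 / 10800.00 = 125.00 mm
y_c = 459000.00 / 10800.00 = 42.50 mm

x_c = 125.00 mm, y_c = 42.50 mm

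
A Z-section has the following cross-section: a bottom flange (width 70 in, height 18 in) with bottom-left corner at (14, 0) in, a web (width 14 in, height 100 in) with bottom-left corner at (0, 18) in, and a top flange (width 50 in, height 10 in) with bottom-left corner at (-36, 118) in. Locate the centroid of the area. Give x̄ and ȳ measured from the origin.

x̄ = 20.90 in, ȳ = 53.18 in

bottom flange: A = 70 × 18 = 1260.00, centroid at (49.00, 9.00).
web: A = 14 × 100 = 1400.00, centroid at (7.00, 68.00).
top flange: A = 50 × 10 = 500.00, centroid at (-11.00, 123.00).
ΣA = 3160.00 in²
ΣAx̄ = (1260.00)(49.00) + (1400.00)(7.00) + (500.00)(-11.00) = 66040.00 in³
ΣAȳ = (1260.00)(9.00) + (1400.00)(68.00) + (500.00)(123.00) = 168040.00 in³
x̄ = 66040.00 / 3160.00 = 20.90 in
ȳ = 168040.00 / 3160.00 = 53.18 in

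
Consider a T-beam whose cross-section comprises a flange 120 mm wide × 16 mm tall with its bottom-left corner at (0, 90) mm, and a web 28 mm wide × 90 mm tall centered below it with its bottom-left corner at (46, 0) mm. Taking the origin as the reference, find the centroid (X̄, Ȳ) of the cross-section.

X̄ = 60.00 mm, Ȳ = 67.92 mm

web: A = 28 × 90 = 2520.00, centroid at (60.00, 45.00).
flange: A = 120 × 16 = 1920.00, centroid at (60.00, 98.00).
ΣA = 4440.00 mm², ΣAX̄ = 266400.00 mm³, ΣAȲ = 301560.00 mm³.
X̄ = 266400.00/4440.00 = 60.00 mm; Ȳ = 301560.00/4440.00 = 67.92 mm.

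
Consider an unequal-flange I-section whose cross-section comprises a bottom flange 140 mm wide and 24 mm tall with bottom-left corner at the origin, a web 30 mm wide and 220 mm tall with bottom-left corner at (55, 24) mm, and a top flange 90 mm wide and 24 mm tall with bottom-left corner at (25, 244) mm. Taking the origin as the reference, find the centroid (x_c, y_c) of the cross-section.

bottom flange: A = 140 × 24 = 3360.00, centroid at (70.00, 12.00).
web: A = 30 × 220 = 6600.00, centroid at (70.00, 134.00).
top flange: A = 90 × 24 = 2160.00, centroid at (70.00, 256.00).
ΣA = 12120.00 mm², ΣAx_c = 848400.00 mm³, ΣAy_c = 1477680.00 mm³.
x_c = 848400.00/12120.00 = 70.00 mm; y_c = 1477680.00/12120.00 = 121.92 mm.

x_c = 70.00 mm, y_c = 121.92 mm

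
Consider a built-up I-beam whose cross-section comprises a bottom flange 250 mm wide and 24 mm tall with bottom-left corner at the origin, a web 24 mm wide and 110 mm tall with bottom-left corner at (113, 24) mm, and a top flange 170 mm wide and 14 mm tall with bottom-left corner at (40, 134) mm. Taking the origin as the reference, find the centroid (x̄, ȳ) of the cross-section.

Part | A | x̄ᵢ | ȳᵢ | A·x̄ᵢ | A·ȳᵢ
bottom flange | 6000.00 | 125.00 | 12.00 | 750000.00 | 72000.00
web | 2640.00 | 125.00 | 79.00 | 330000.00 | 208560.00
top flange | 2380.00 | 125.00 | 141.00 | 297500.00 | 335580.00
Σ | 11020.00 |  |  | 1377500.00 | 616140.00
x̄ = 1377500.00 / 11020.00 = 125.00 mm
ȳ = 616140.00 / 11020.00 = 55.91 mm

x̄ = 125.00 mm, ȳ = 55.91 mm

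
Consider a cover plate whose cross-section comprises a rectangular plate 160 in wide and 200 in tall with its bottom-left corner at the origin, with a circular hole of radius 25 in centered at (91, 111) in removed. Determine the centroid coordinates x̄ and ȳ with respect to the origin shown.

x̄ = 79.28 in, ȳ = 99.28 in

plate: A = 160 × 200 = 32000.00, centroid at (80.00, 100.00).
hole: A = −π·25² = -1963.50, centroid at (91.00, 111.00).
ΣA = 30036.50 in²
ΣAx̄ = (32000.00)(80.00) + (-1963.50)(91.00) = 2381321.92 in³
ΣAȳ = (32000.00)(100.00) + (-1963.50)(111.00) = 2982052.01 in³
x̄ = 2381321.92 / 30036.50 = 79.28 in
ȳ = 2982052.01 / 30036.50 = 99.28 in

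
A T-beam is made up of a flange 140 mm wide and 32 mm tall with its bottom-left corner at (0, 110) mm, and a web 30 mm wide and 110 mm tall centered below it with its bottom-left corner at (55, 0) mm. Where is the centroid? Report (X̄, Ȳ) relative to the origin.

web: A = 30 × 110 = 3300.00, centroid at (70.00, 55.00).
flange: A = 140 × 32 = 4480.00, centroid at (70.00, 126.00).
ΣA = 7780.00 mm², ΣAX̄ = 544600.00 mm³, ΣAȲ = 745980.00 mm³.
X̄ = 544600.00/7780.00 = 70.00 mm; Ȳ = 745980.00/7780.00 = 95.88 mm.

X̄ = 70.00 mm, Ȳ = 95.88 mm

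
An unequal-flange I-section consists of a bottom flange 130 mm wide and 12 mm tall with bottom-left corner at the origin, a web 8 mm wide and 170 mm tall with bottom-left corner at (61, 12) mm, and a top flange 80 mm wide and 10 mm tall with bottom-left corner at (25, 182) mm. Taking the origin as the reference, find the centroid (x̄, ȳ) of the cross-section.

bottom flange: A = 130 × 12 = 1560.00, centroid at (65.00, 6.00).
web: A = 8 × 170 = 1360.00, centroid at (65.00, 97.00).
top flange: A = 80 × 10 = 800.00, centroid at (65.00, 187.00).
ΣA = 3720.00 mm², ΣAx̄ = 241800.00 mm³, ΣAȳ = 290880.00 mm³.
x̄ = 241800.00/3720.00 = 65.00 mm; ȳ = 290880.00/3720.00 = 78.19 mm.

x̄ = 65.00 mm, ȳ = 78.19 mm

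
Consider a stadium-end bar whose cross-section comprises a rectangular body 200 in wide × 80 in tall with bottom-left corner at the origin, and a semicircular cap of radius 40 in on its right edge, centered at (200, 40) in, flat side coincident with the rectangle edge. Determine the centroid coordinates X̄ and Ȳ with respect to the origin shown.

rectangular body: A = 200 × 80 = 16000.00, centroid at (100.00, 40.00).
semicircular end: A = ½π·40² = 2513.27, centroid at (216.98, 40.00).
ΣA = 18513.27 in²
ΣAX̄ = (16000.00)(100.00) + (2513.27)(216.98) = 2145321.49 in³
ΣAȲ = (16000.00)(40.00) + (2513.27)(40.00) = 740530.96 in³
X̄ = 2145321.49 / 18513.27 = 115.88 in
Ȳ = 740530.96 / 18513.27 = 40.00 in

X̄ = 115.88 in, Ȳ = 40.00 in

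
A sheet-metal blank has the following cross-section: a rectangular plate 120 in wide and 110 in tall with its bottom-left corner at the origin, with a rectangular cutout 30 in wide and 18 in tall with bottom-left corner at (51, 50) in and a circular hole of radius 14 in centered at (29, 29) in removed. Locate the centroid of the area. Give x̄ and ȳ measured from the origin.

plate: A = 120 × 110 = 13200.00, centroid at (60.00, 55.00).
hole 1: A = −(30 × 18) = -540.00, centroid at (66.00, 59.00).
hole 2: A = −π·14² = -615.75, centroid at (29.00, 29.00).
ΣA = 12044.25 in², ΣAx̄ = 738503.19 in³, ΣAȳ = 676283.19 in³.
x̄ = 738503.19/12044.25 = 61.32 in; ȳ = 676283.19/12044.25 = 56.15 in.

x̄ = 61.32 in, ȳ = 56.15 in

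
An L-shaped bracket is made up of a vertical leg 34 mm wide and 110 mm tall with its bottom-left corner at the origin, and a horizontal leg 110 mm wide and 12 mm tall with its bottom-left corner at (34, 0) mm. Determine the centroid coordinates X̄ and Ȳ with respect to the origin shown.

Part | A | x̄ᵢ | ȳᵢ | A·x̄ᵢ | A·ȳᵢ
vertical leg | 3740.00 | 17.00 | 55.00 | 63580.00 | 205700.00
horizontal leg | 1320.00 | 89.00 | 6.00 | 117480.00 | 7920.00
Σ | 5060.00 |  |  | 181060.00 | 213620.00
X̄ = 181060.00 / 5060.00 = 35.78 mm
Ȳ = 213620.00 / 5060.00 = 42.22 mm

X̄ = 35.78 mm, Ȳ = 42.22 mm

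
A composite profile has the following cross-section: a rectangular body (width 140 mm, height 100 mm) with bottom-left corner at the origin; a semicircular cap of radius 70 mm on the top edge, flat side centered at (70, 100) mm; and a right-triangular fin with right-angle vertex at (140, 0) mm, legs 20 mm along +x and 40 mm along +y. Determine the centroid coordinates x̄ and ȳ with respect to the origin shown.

x̄ = 71.39 mm, ȳ = 77.10 mm

rectangular body: A = 140 × 100 = 14000.00, centroid at (70.00, 50.00).
semicircular top: A = ½π·70² = 7696.90, centroid at (70.00, 129.71).
triangular fin: A = ½·20·40 = 400.00, centroid at (146.67, 13.33).
ΣA = 22096.90 mm², ΣAx̄ = 1577449.81 mm³, ΣAȳ = 1703690.20 mm³.
x̄ = 1577449.81/22096.90 = 71.39 mm; ȳ = 1703690.20/22096.90 = 77.10 mm.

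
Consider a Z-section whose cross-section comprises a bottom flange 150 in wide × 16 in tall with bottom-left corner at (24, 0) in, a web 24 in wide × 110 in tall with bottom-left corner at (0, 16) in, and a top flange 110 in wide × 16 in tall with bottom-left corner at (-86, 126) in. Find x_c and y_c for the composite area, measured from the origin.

x_c = 31.58 in, y_c = 65.07 in

bottom flange: A = 150 × 16 = 2400.00, centroid at (99.00, 8.00).
web: A = 24 × 110 = 2640.00, centroid at (12.00, 71.00).
top flange: A = 110 × 16 = 1760.00, centroid at (-31.00, 134.00).
ΣA = 6800.00 in², ΣAx_c = 214720.00 in³, ΣAy_c = 442480.00 in³.
x_c = 214720.00/6800.00 = 31.58 in; y_c = 442480.00/6800.00 = 65.07 in.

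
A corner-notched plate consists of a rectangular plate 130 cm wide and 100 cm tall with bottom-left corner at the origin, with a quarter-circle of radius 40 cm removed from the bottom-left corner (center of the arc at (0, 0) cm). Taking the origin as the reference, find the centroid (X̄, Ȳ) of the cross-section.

Part | A | x̄ᵢ | ȳᵢ | A·x̄ᵢ | A·ȳᵢ
plate | 13000.00 | 65.00 | 50.00 | 845000.00 | 650000.00
removed quarter-circle | -1256.64 | 16.98 | 16.98 | -21333.33 | -21333.33
Σ | 11743.36 |  |  | 823666.67 | 628666.67
X̄ = 823666.67 / 11743.36 = 70.14 cm
Ȳ = 628666.67 / 11743.36 = 53.53 cm

X̄ = 70.14 cm, Ȳ = 53.53 cm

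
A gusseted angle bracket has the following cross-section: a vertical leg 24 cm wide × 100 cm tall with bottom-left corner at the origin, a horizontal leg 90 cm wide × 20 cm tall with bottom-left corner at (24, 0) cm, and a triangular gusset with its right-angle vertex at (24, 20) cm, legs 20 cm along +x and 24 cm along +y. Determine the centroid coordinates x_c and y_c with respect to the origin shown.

vertical leg: A = 24 × 100 = 2400.00, centroid at (12.00, 50.00).
horizontal leg: A = 90 × 20 = 1800.00, centroid at (69.00, 10.00).
gusset: A = ½·20·24 = 240.00, centroid at (30.67, 28.00).
ΣA = 4440.00 cm²
ΣAx_c = (2400.00)(12.00) + (1800.00)(69.00) + (240.00)(30.67) = 160360.00 cm³
ΣAy_c = (2400.00)(50.00) + (1800.00)(10.00) + (240.00)(28.00) = 144720.00 cm³
x_c = 160360.00 / 4440.00 = 36.12 cm
y_c = 144720.00 / 4440.00 = 32.59 cm

x_c = 36.12 cm, y_c = 32.59 cm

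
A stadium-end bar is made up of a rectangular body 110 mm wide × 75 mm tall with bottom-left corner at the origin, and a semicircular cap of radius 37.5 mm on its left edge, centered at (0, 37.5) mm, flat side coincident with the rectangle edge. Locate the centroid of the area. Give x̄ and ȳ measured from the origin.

x̄ = 40.02 mm, ȳ = 37.50 mm

rectangular body: A = 110 × 75 = 8250.00, centroid at (55.00, 37.50).
semicircular end: A = ½π·37.5² = 2208.93, centroid at (-15.92, 37.50).
ΣA = 10458.93 mm²
ΣAx̄ = (8250.00)(55.00) + (2208.93)(-15.92) = 418593.75 mm³
ΣAȳ = (8250.00)(37.50) + (2208.93)(37.50) = 392209.96 mm³
x̄ = 418593.75 / 10458.93 = 40.02 mm
ȳ = 392209.96 / 10458.93 = 37.50 mm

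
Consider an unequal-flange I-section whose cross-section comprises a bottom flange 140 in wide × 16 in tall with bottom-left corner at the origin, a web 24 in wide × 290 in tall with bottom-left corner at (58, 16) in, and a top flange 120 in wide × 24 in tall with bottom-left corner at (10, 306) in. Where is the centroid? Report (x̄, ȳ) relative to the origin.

bottom flange: A = 140 × 16 = 2240.00, centroid at (70.00, 8.00).
web: A = 24 × 290 = 6960.00, centroid at (70.00, 161.00).
top flange: A = 120 × 24 = 2880.00, centroid at (70.00, 318.00).
ΣA = 12080.00 in²
ΣAx̄ = (2240.00)(70.00) + (6960.00)(70.00) + (2880.00)(70.00) = 845600.00 in³
ΣAȳ = (2240.00)(8.00) + (6960.00)(161.00) + (2880.00)(318.00) = 2054320.00 in³
x̄ = 845600.00 / 12080.00 = 70.00 in
ȳ = 2054320.00 / 12080.00 = 170.06 in

x̄ = 70.00 in, ȳ = 170.06 in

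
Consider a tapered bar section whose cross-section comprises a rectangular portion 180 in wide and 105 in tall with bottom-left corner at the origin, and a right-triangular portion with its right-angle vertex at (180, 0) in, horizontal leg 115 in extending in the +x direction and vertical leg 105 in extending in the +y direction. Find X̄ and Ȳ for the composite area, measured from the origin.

rectangular portion: A = 180 × 105 = 18900.00, centroid at (90.00, 52.50).
triangular portion: A = ½·115·105 = 6037.50, centroid at (218.33, 35.00).
ΣA = 24937.50 in², ΣAX̄ = 3019187.50 in³, ΣAȲ = 1203562.50 in³.
X̄ = 3019187.50/24937.50 = 121.07 in; Ȳ = 1203562.50/24937.50 = 48.26 in.

X̄ = 121.07 in, Ȳ = 48.26 in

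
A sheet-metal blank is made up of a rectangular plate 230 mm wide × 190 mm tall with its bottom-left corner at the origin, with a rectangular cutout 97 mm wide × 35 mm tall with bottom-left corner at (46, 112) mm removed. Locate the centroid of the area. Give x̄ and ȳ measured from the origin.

Part | A | x̄ᵢ | ȳᵢ | A·x̄ᵢ | A·ȳᵢ
plate | 43700.00 | 115.00 | 95.00 | 5025500.00 | 4151500.00
hole | -3395.00 | 94.50 | 129.50 | -320827.50 | -439652.50
Σ | 40305.00 |  |  | 4704672.50 | 3711847.50
x̄ = 4704672.50 / 40305.00 = 116.73 mm
ȳ = 3711847.50 / 40305.00 = 92.09 mm

x̄ = 116.73 mm, ȳ = 92.09 mm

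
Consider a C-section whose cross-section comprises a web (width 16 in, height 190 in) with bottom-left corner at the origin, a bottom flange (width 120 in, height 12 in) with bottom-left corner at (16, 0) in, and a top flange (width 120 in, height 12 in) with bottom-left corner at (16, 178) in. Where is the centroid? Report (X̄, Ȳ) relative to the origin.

X̄ = 41.08 in, Ȳ = 95.00 in

web: A = 16 × 190 = 3040.00, centroid at (8.00, 95.00).
bottom flange: A = 120 × 12 = 1440.00, centroid at (76.00, 6.00).
top flange: A = 120 × 12 = 1440.00, centroid at (76.00, 184.00).
ΣA = 5920.00 in², ΣAX̄ = 243200.00 in³, ΣAȲ = 562400.00 in³.
X̄ = 243200.00/5920.00 = 41.08 in; Ȳ = 562400.00/5920.00 = 95.00 in.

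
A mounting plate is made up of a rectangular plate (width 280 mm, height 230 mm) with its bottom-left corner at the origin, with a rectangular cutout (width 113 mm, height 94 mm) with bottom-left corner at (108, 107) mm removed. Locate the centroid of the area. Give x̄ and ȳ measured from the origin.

x̄ = 135.16 mm, ȳ = 107.30 mm

plate: A = 280 × 230 = 64400.00, centroid at (140.00, 115.00).
hole: A = −(113 × 94) = -10622.00, centroid at (164.50, 154.00).
ΣA = 53778.00 mm², ΣAx̄ = 7268681.00 mm³, ΣAȳ = 5770212.00 mm³.
x̄ = 7268681.00/53778.00 = 135.16 mm; ȳ = 5770212.00/53778.00 = 107.30 mm.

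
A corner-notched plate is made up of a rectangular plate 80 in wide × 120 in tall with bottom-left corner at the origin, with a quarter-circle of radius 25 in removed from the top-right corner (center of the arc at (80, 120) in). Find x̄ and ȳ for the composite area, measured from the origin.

plate: A = 80 × 120 = 9600.00, centroid at (40.00, 60.00).
removed quarter-circle: A = −¼π·25² = -490.87, centroid at (69.39, 109.39).
ΣA = 9109.13 in², ΣAx̄ = 349938.43 in³, ΣAȳ = 522303.47 in³.
x̄ = 349938.43/9109.13 = 38.42 in; ȳ = 522303.47/9109.13 = 57.34 in.

x̄ = 38.42 in, ȳ = 57.34 in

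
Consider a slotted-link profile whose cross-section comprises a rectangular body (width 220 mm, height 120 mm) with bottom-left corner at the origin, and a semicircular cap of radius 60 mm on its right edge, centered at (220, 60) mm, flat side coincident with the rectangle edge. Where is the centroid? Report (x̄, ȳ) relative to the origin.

rectangular body: A = 220 × 120 = 26400.00, centroid at (110.00, 60.00).
semicircular end: A = ½π·60² = 5654.87, centroid at (245.46, 60.00).
ΣA = 32054.87 mm²
ΣAx̄ = (26400.00)(110.00) + (5654.87)(245.46) = 4292070.69 mm³
ΣAȳ = (26400.00)(60.00) + (5654.87)(60.00) = 1923292.01 mm³
x̄ = 4292070.69 / 32054.87 = 133.90 mm
ȳ = 1923292.01 / 32054.87 = 60.00 mm

x̄ = 133.90 mm, ȳ = 60.00 mm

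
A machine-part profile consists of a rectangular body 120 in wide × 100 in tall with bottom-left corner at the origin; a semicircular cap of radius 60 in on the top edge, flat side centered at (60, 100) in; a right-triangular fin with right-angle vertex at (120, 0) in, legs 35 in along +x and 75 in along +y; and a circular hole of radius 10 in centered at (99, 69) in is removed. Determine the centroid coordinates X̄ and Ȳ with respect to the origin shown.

X̄ = 64.39 in, Ȳ = 70.80 in

Part | A | x̄ᵢ | ȳᵢ | A·x̄ᵢ | A·ȳᵢ
rectangular body | 12000.00 | 60.00 | 50.00 | 720000.00 | 600000.00
semicircular top | 5654.87 | 60.00 | 125.46 | 339292.01 | 709486.68
triangular fin | 1312.50 | 131.67 | 25.00 | 172812.50 | 32812.50
hole | -314.16 | 99.00 | 69.00 | -31101.77 | -21676.99
Σ | 18653.21 |  |  | 1201002.74 | 1320622.19
X̄ = 1201002.74 / 18653.21 = 64.39 in
Ȳ = 1320622.19 / 18653.21 = 70.80 in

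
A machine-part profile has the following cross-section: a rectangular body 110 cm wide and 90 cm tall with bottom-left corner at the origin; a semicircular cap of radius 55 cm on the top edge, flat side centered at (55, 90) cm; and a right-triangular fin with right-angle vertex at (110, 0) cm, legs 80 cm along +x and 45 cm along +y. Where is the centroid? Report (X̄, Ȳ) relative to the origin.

rectangular body: A = 110 × 90 = 9900.00, centroid at (55.00, 45.00).
semicircular top: A = ½π·55² = 4751.66, centroid at (55.00, 113.34).
triangular fin: A = ½·80·45 = 1800.00, centroid at (136.67, 15.00).
ΣA = 16451.66 cm²
ΣAX̄ = (9900.00)(55.00) + (4751.66)(55.00) + (1800.00)(136.67) = 1051841.24 cm³
ΣAȲ = (9900.00)(45.00) + (4751.66)(113.34) + (1800.00)(15.00) = 1011065.97 cm³
X̄ = 1051841.24 / 16451.66 = 63.94 cm
Ȳ = 1011065.97 / 16451.66 = 61.46 cm

X̄ = 63.94 cm, Ȳ = 61.46 cm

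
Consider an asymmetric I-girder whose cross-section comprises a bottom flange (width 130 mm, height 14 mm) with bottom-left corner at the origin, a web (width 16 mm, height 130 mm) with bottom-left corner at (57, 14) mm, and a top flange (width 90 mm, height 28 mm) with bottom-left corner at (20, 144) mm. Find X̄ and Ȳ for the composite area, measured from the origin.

X̄ = 65.00 mm, Ȳ = 89.60 mm

bottom flange: A = 130 × 14 = 1820.00, centroid at (65.00, 7.00).
web: A = 16 × 130 = 2080.00, centroid at (65.00, 79.00).
top flange: A = 90 × 28 = 2520.00, centroid at (65.00, 158.00).
ΣA = 6420.00 mm², ΣAX̄ = 417300.00 mm³, ΣAȲ = 575220.00 mm³.
X̄ = 417300.00/6420.00 = 65.00 mm; Ȳ = 575220.00/6420.00 = 89.60 mm.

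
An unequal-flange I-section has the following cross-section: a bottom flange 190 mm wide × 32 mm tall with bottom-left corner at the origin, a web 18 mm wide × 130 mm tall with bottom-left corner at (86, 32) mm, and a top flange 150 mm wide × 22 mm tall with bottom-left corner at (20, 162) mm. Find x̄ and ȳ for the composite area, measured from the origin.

bottom flange: A = 190 × 32 = 6080.00, centroid at (95.00, 16.00).
web: A = 18 × 130 = 2340.00, centroid at (95.00, 97.00).
top flange: A = 150 × 22 = 3300.00, centroid at (95.00, 173.00).
ΣA = 11720.00 mm²
ΣAx̄ = (6080.00)(95.00) + (2340.00)(95.00) + (3300.00)(95.00) = 1113400.00 mm³
ΣAȳ = (6080.00)(16.00) + (2340.00)(97.00) + (3300.00)(173.00) = 895160.00 mm³
x̄ = 1113400.00 / 11720.00 = 95.00 mm
ȳ = 895160.00 / 11720.00 = 76.38 mm

x̄ = 95.00 mm, ȳ = 76.38 mm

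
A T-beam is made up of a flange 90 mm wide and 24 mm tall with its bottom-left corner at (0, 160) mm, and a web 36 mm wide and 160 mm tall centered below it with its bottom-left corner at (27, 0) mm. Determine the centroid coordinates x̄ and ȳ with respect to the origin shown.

x̄ = 45.00 mm, ȳ = 105.09 mm

Part | A | x̄ᵢ | ȳᵢ | A·x̄ᵢ | A·ȳᵢ
web | 5760.00 | 45.00 | 80.00 | 259200.00 | 460800.00
flange | 2160.00 | 45.00 | 172.00 | 97200.00 | 371520.00
Σ | 7920.00 |  |  | 356400.00 | 832320.00
x̄ = 356400.00 / 7920.00 = 45.00 mm
ȳ = 832320.00 / 7920.00 = 105.09 mm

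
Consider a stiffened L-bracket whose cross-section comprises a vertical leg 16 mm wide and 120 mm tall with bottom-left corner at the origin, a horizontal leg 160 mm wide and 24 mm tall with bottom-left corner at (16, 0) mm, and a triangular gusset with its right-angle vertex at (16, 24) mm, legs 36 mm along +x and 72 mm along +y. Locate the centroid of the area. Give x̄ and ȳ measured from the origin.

x̄ = 59.56 mm, ȳ = 31.67 mm

Part | A | x̄ᵢ | ȳᵢ | A·x̄ᵢ | A·ȳᵢ
vertical leg | 1920.00 | 8.00 | 60.00 | 15360.00 | 115200.00
horizontal leg | 3840.00 | 96.00 | 12.00 | 368640.00 | 46080.00
gusset | 1296.00 | 28.00 | 48.00 | 36288.00 | 62208.00
Σ | 7056.00 |  |  | 420288.00 | 223488.00
x̄ = 420288.00 / 7056.00 = 59.56 mm
ȳ = 223488.00 / 7056.00 = 31.67 mm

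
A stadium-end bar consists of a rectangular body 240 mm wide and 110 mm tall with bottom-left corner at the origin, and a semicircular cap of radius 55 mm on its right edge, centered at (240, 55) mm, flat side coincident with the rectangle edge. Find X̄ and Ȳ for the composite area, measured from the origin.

X̄ = 141.86 mm, Ȳ = 55.00 mm

rectangular body: A = 240 × 110 = 26400.00, centroid at (120.00, 55.00).
semicircular end: A = ½π·55² = 4751.66, centroid at (263.34, 55.00).
ΣA = 31151.66 mm², ΣAX̄ = 4419314.80 mm³, ΣAȲ = 1713341.24 mm³.
X̄ = 4419314.80/31151.66 = 141.86 mm; Ȳ = 1713341.24/31151.66 = 55.00 mm.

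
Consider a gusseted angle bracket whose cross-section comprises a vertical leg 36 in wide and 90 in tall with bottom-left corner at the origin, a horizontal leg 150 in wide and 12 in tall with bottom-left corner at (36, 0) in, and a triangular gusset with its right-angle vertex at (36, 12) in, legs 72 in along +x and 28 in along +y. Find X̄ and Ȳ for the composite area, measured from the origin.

X̄ = 52.68 in, Ȳ = 29.45 in

vertical leg: A = 36 × 90 = 3240.00, centroid at (18.00, 45.00).
horizontal leg: A = 150 × 12 = 1800.00, centroid at (111.00, 6.00).
gusset: A = ½·72·28 = 1008.00, centroid at (60.00, 21.33).
ΣA = 6048.00 in², ΣAX̄ = 318600.00 in³, ΣAȲ = 178104.00 in³.
X̄ = 318600.00/6048.00 = 52.68 in; Ȳ = 178104.00/6048.00 = 29.45 in.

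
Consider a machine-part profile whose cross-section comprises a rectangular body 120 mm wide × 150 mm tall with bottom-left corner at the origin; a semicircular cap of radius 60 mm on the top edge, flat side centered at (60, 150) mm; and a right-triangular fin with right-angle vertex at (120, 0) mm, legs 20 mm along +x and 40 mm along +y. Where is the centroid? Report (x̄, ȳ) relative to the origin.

rectangular body: A = 120 × 150 = 18000.00, centroid at (60.00, 75.00).
semicircular top: A = ½π·60² = 5654.87, centroid at (60.00, 175.46).
triangular fin: A = ½·20·40 = 400.00, centroid at (126.67, 13.33).
ΣA = 24054.87 mm², ΣAx̄ = 1469958.67 mm³, ΣAȳ = 2347563.35 mm³.
x̄ = 1469958.67/24054.87 = 61.11 mm; ȳ = 2347563.35/24054.87 = 97.59 mm.

x̄ = 61.11 mm, ȳ = 97.59 mm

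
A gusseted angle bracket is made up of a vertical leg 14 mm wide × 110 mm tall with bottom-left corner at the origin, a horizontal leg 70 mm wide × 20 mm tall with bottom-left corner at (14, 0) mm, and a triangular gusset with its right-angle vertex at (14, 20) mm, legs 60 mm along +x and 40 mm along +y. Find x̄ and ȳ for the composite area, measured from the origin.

vertical leg: A = 14 × 110 = 1540.00, centroid at (7.00, 55.00).
horizontal leg: A = 70 × 20 = 1400.00, centroid at (49.00, 10.00).
gusset: A = ½·60·40 = 1200.00, centroid at (34.00, 33.33).
ΣA = 4140.00 mm²
ΣAx̄ = (1540.00)(7.00) + (1400.00)(49.00) + (1200.00)(34.00) = 120180.00 mm³
ΣAȳ = (1540.00)(55.00) + (1400.00)(10.00) + (1200.00)(33.33) = 138700.00 mm³
x̄ = 120180.00 / 4140.00 = 29.03 mm
ȳ = 138700.00 / 4140.00 = 33.50 mm

x̄ = 29.03 mm, ȳ = 33.50 mm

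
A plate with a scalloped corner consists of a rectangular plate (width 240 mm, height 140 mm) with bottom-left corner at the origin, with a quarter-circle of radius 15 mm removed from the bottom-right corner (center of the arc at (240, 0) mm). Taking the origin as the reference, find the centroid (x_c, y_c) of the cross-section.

plate: A = 240 × 140 = 33600.00, centroid at (120.00, 70.00).
removed quarter-circle: A = −¼π·15² = -176.71, centroid at (233.63, 6.37).
ΣA = 33423.29 mm², ΣAx_c = 3990713.50 mm³, ΣAy_c = 2350875.00 mm³.
x_c = 3990713.50/33423.29 = 119.40 mm; y_c = 2350875.00/33423.29 = 70.34 mm.

x_c = 119.40 mm, y_c = 70.34 mm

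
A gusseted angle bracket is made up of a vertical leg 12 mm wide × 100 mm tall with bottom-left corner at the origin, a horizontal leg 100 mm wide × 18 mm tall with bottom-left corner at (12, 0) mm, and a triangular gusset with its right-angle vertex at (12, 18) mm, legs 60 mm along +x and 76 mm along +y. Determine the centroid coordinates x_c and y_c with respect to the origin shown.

x_c = 36.32 mm, y_c = 33.14 mm

vertical leg: A = 12 × 100 = 1200.00, centroid at (6.00, 50.00).
horizontal leg: A = 100 × 18 = 1800.00, centroid at (62.00, 9.00).
gusset: A = ½·60·76 = 2280.00, centroid at (32.00, 43.33).
ΣA = 5280.00 mm², ΣAx_c = 191760.00 mm³, ΣAy_c = 175000.00 mm³.
x_c = 191760.00/5280.00 = 36.32 mm; y_c = 175000.00/5280.00 = 33.14 mm.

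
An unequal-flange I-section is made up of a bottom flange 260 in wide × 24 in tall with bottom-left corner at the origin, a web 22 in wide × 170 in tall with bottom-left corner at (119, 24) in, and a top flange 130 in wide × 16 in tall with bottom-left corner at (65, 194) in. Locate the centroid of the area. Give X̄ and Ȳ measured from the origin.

bottom flange: A = 260 × 24 = 6240.00, centroid at (130.00, 12.00).
web: A = 22 × 170 = 3740.00, centroid at (130.00, 109.00).
top flange: A = 130 × 16 = 2080.00, centroid at (130.00, 202.00).
ΣA = 12060.00 in², ΣAX̄ = 1567800.00 in³, ΣAȲ = 902700.00 in³.
X̄ = 1567800.00/12060.00 = 130.00 in; Ȳ = 902700.00/12060.00 = 74.85 in.

X̄ = 130.00 in, Ȳ = 74.85 in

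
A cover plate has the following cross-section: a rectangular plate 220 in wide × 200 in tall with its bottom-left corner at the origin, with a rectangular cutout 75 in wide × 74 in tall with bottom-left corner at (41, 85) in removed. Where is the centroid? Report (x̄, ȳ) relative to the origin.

x̄ = 114.55 in, ȳ = 96.82 in

plate: A = 220 × 200 = 44000.00, centroid at (110.00, 100.00).
hole: A = −(75 × 74) = -5550.00, centroid at (78.50, 122.00).
ΣA = 38450.00 in²
ΣAx̄ = (44000.00)(110.00) + (-5550.00)(78.50) = 4404325.00 in³
ΣAȳ = (44000.00)(100.00) + (-5550.00)(122.00) = 3722900.00 in³
x̄ = 4404325.00 / 38450.00 = 114.55 in
ȳ = 3722900.00 / 38450.00 = 96.82 in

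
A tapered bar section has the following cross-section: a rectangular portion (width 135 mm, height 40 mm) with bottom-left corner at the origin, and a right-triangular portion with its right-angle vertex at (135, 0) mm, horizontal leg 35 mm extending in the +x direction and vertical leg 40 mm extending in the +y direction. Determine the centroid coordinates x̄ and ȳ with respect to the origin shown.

x̄ = 76.58 mm, ȳ = 19.23 mm

Part | A | x̄ᵢ | ȳᵢ | A·x̄ᵢ | A·ȳᵢ
rectangular portion | 5400.00 | 67.50 | 20.00 | 364500.00 | 108000.00
triangular portion | 700.00 | 146.67 | 13.33 | 102666.67 | 9333.33
Σ | 6100.00 |  |  | 467166.67 | 117333.33
x̄ = 467166.67 / 6100.00 = 76.58 mm
ȳ = 117333.33 / 6100.00 = 19.23 mm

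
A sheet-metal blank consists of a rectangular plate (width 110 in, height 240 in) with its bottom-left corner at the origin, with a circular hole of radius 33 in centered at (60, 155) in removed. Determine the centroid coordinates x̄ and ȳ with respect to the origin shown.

x̄ = 54.26 in, ȳ = 114.79 in

Part | A | x̄ᵢ | ȳᵢ | A·x̄ᵢ | A·ȳᵢ
plate | 26400.00 | 55.00 | 120.00 | 1452000.00 | 3168000.00
hole | -3421.19 | 60.00 | 155.00 | -205271.66 | -530285.13
Σ | 22978.81 |  |  | 1246728.34 | 2637714.87
x̄ = 1246728.34 / 22978.81 = 54.26 in
ȳ = 2637714.87 / 22978.81 = 114.79 in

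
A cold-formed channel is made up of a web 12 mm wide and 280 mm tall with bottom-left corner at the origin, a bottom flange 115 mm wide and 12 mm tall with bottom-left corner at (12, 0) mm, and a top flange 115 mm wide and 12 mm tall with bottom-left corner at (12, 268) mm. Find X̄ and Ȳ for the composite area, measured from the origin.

X̄ = 34.64 mm, Ȳ = 140.00 mm

Part | A | x̄ᵢ | ȳᵢ | A·x̄ᵢ | A·ȳᵢ
web | 3360.00 | 6.00 | 140.00 | 20160.00 | 470400.00
bottom flange | 1380.00 | 69.50 | 6.00 | 95910.00 | 8280.00
top flange | 1380.00 | 69.50 | 274.00 | 95910.00 | 378120.00
Σ | 6120.00 |  |  | 211980.00 | 856800.00
X̄ = 211980.00 / 6120.00 = 34.64 mm
Ȳ = 856800.00 / 6120.00 = 140.00 mm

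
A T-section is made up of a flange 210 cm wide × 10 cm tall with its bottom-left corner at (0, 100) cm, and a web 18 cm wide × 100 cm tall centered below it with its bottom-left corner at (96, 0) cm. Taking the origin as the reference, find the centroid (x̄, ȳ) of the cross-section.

x̄ = 105.00 cm, ȳ = 79.62 cm

Part | A | x̄ᵢ | ȳᵢ | A·x̄ᵢ | A·ȳᵢ
web | 1800.00 | 105.00 | 50.00 | 189000.00 | 90000.00
flange | 2100.00 | 105.00 | 105.00 | 220500.00 | 220500.00
Σ | 3900.00 |  |  | 409500.00 | 310500.00
x̄ = 409500.00 / 3900.00 = 105.00 cm
ȳ = 310500.00 / 3900.00 = 79.62 cm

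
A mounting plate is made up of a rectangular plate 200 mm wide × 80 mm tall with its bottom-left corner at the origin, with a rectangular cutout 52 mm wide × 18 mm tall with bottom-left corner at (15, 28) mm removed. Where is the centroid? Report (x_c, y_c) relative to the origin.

plate: A = 200 × 80 = 16000.00, centroid at (100.00, 40.00).
hole: A = −(52 × 18) = -936.00, centroid at (41.00, 37.00).
ΣA = 15064.00 mm², ΣAx_c = 1561624.00 mm³, ΣAy_c = 605368.00 mm³.
x_c = 1561624.00/15064.00 = 103.67 mm; y_c = 605368.00/15064.00 = 40.19 mm.

x_c = 103.67 mm, y_c = 40.19 mm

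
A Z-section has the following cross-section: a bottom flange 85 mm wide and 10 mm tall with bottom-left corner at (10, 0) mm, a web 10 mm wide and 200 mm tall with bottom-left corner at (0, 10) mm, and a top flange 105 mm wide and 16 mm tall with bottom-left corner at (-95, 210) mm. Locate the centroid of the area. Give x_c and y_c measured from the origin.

bottom flange: A = 85 × 10 = 850.00, centroid at (52.50, 5.00).
web: A = 10 × 200 = 2000.00, centroid at (5.00, 110.00).
top flange: A = 105 × 16 = 1680.00, centroid at (-42.50, 218.00).
ΣA = 4530.00 mm²
ΣAx_c = (850.00)(52.50) + (2000.00)(5.00) + (1680.00)(-42.50) = -16775.00 mm³
ΣAy_c = (850.00)(5.00) + (2000.00)(110.00) + (1680.00)(218.00) = 590490.00 mm³
x_c = -16775.00 / 4530.00 = -3.70 mm
y_c = 590490.00 / 4530.00 = 130.35 mm

x_c = -3.70 mm, y_c = 130.35 mm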